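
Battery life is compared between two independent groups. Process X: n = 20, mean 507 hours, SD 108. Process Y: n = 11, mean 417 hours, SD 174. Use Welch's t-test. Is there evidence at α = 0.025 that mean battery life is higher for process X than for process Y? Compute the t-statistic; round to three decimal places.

1.558

Let group 1 = process X, group 2 = process Y. H0: μ_1 = μ_2; H1: μ_1 > μ_2 (Welch's two-sample t-test, right-tailed).
t = (x̄_1 − x̄_2)/√(s_1²/n_1 + s_2²/n_2) = (507 − 417)/√(108²/20 + 174²/11) = 1.558
Welch–Satterthwaite df ≈ 14.35
p-value = P(T ≥ 1.558) ≈ 0.070
Since p ≈ 0.070 > α = 0.025, fail to reject H0; the evidence is not statistically significant.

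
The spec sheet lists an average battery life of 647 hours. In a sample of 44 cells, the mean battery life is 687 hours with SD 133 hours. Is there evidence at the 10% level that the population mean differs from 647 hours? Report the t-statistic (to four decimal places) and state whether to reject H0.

t = 1.9950; reject H0

H0: μ = 647; H1: μ ≠ 647 (one-sample t-test, two-sided).
t = (x̄ − μ₀)/(s/√n) = (687 − 647)/(133/√44) = 1.9950
df = n − 1 = 43
Two-sided p-value ≈ 0.0524
Since p ≈ 0.0524 < α = 0.1, reject H0; the evidence is statistically significant.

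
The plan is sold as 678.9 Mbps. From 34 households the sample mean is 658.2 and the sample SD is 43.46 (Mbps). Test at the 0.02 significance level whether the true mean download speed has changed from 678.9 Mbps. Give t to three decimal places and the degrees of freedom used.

H0: μ = 678.9; H1: μ ≠ 678.9 (one-sample t-test, two-sided).
t = (x̄ − μ₀)/(s/√n) = (658.2 − 678.9)/(43.46/√34) = -2.777
df = n − 1 = 33
Two-sided p-value ≈ 0.0090
Since p ≈ 0.0090 < α = 0.02, reject H0; the data support H1.

t = -2.777, df = 33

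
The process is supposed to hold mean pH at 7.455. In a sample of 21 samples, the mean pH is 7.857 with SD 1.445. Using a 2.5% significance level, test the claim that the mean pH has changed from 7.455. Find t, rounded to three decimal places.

H0: μ = 7.455; H1: μ ≠ 7.455 (one-sample t-test, two-sided).
t = (x̄ − μ₀)/(s/√n) = (7.857 − 7.455)/(1.445/√21) = 1.275
df = n − 1 = 20
Two-sided p-value ≈ 0.217
Since p ≈ 0.217 > α = 0.025, fail to reject H0; the data do not provide sufficient evidence against H0.

1.275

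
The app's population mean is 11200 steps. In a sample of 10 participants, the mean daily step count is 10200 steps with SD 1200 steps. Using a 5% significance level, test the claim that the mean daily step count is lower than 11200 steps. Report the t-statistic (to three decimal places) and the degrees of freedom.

t = -2.635, df = 9

H0: μ = 11200; H1: μ < 11200 (one-sample t-test, left-tailed).
t = (x̄ − μ₀)/(s/√n) = (10200 − 11200)/(1200/√10) = -2.635
df = n − 1 = 9
p-value = P(T ≤ -2.635) ≈ 0.014
Since p ≈ 0.014 < α = 0.05, reject H0; the evidence is statistically significant.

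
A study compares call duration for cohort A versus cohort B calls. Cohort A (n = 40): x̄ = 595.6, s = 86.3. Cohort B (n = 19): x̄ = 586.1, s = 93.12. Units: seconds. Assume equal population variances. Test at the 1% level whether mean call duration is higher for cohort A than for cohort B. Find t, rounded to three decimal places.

0.385

Let group 1 = cohort A, group 2 = cohort B. H0: μ_1 = μ_2; H1: μ_1 > μ_2 (two-sample pooled-variance t-test, right-tailed).
s_p² = [(40−1)·86.3² + (19−1)·93.12²]/(40+19−2) = 7834.1
t = (595.6 − 586.1)/√[7834.1·(1/40 + 1/19)] = 0.385
df = n₁ + n₂ − 2 = 57
p-value = P(T ≥ 0.385) ≈ 0.351
Since p ≈ 0.351 > α = 0.01, fail to reject H0; the data do not provide sufficient evidence against H0.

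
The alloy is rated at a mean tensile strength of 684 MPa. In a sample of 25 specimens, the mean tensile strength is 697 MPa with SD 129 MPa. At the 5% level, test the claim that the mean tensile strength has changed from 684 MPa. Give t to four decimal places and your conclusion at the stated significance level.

H0: μ = 684; H1: μ ≠ 684 (one-sample t-test, two-sided).
t = (x̄ − μ₀)/(s/√n) = (697 − 684)/(129/√25) = 0.5039
df = n − 1 = 24
Two-sided p-value ≈ 0.619
Since p ≈ 0.619 > α = 0.05, fail to reject H0; the evidence is not statistically significant.

t = 0.5039; fail to reject H0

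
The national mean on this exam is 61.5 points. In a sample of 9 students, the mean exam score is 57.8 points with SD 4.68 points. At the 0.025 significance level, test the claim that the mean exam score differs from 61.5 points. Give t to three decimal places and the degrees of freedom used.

t = -2.372, df = 8

H0: μ = 61.5; H1: μ ≠ 61.5 (one-sample t-test, two-sided).
t = (x̄ − μ₀)/(s/√n) = (57.8 − 61.5)/(4.68/√9) = -2.372
df = n − 1 = 8
Two-sided p-value ≈ 0.0451
Since p ≈ 0.0451 > α = 0.025, fail to reject H0; the evidence is not statistically significant.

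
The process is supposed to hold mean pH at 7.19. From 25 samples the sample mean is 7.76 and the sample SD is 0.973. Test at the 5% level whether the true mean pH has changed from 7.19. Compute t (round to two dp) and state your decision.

t = 2.93; reject H0

H0: μ = 7.19; H1: μ ≠ 7.19 (one-sample t-test, two-sided).
t = (x̄ − μ₀)/(s/√n) = (7.76 − 7.19)/(0.973/√25) = 2.93
df = n − 1 = 24
Two-sided p-value ≈ 0.007
Since p ≈ 0.007 < α = 0.05, reject H0; the data support H1.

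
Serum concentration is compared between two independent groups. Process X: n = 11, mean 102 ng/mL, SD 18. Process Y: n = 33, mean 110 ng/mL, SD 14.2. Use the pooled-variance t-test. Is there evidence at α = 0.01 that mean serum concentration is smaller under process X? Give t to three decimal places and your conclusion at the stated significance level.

t = -1.513; fail to reject H0

Let group 1 = process X, group 2 = process Y. H0: μ_1 = μ_2; H1: μ_1 < μ_2 (two-sample pooled-variance t-test, left-tailed).
s_p² = [(11−1)·18² + (33−1)·14.2²]/(11+33−2) = 230.773
t = (102 − 110)/√[230.773·(1/11 + 1/33)] = -1.513
df = n₁ + n₂ − 2 = 42
p-value = P(T ≤ -1.513) ≈ 0.069
Since p ≈ 0.069 > α = 0.01, fail to reject H0; the evidence is not statistically significant.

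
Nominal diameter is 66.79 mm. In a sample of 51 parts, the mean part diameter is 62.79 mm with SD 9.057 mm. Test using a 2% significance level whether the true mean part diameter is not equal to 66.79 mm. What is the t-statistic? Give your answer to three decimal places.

-3.154

H0: μ = 66.79; H1: μ ≠ 66.79 (one-sample t-test, two-sided).
t = (x̄ − μ₀)/(s/√n) = (62.79 − 66.79)/(9.057/√51) = -3.154
df = n − 1 = 50
Two-sided p-value ≈ 0.003
Since p ≈ 0.003 < α = 0.02, reject H0; the evidence is statistically significant.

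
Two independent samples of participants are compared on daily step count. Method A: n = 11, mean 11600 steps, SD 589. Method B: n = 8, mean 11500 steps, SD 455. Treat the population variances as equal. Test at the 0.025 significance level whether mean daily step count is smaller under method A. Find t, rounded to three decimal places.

0.400

Let group 1 = method A, group 2 = method B. H0: μ_1 = μ_2; H1: μ_1 < μ_2 (two-sample pooled-variance t-test, left-tailed).
s_p² = [(11−1)·589² + (8−1)·455²]/(11+8−2) = 289317
t = (11600 − 11500)/√[289317·(1/11 + 1/8)] = 0.400
df = n₁ + n₂ − 2 = 17
p-value = P(T ≤ 0.400) ≈ 0.6530
Since p ≈ 0.6530 > α = 0.025, fail to reject H0; the data do not provide sufficient evidence against H0.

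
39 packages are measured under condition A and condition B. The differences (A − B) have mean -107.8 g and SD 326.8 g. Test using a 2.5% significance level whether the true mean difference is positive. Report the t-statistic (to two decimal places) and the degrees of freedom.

H0: μ_d = 0; H1: μ_d > 0 (paired t-test on the differences, right-tailed).
t = d̄/(s_d/√n) = -107.8/(326.8/√39) = -2.06
df = n − 1 = 38
p-value = P(T ≥ -2.06) ≈ 0.9769
Since p ≈ 0.9769 > α = 0.025, fail to reject H0; the data do not provide sufficient evidence against H0.

t = -2.06, df = 38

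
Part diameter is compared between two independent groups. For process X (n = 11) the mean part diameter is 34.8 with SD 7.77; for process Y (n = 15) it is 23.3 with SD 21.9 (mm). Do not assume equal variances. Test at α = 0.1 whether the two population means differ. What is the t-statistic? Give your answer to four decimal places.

Let group 1 = process X, group 2 = process Y. H0: μ_1 = μ_2; H1: μ_1 ≠ μ_2 (Welch's two-sample t-test, two-sided).
t = (x̄_1 − x̄_2)/√(s_1²/n_1 + s_2²/n_2) = (34.8 − 23.3)/√(7.77²/11 + 21.9²/15) = 1.8789
Welch–Satterthwaite df ≈ 18.46
Two-sided p-value ≈ 0.076
Since p ≈ 0.076 < α = 0.1, reject H0; the data support H1.

1.8789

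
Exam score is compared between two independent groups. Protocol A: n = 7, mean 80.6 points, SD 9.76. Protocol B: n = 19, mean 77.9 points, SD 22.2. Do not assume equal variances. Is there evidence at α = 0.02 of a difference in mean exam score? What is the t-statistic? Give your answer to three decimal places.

0.429

Let group 1 = protocol A, group 2 = protocol B. H0: μ_1 = μ_2; H1: μ_1 ≠ μ_2 (Welch's two-sample t-test, two-sided).
t = (x̄_1 − x̄_2)/√(s_1²/n_1 + s_2²/n_2) = (80.6 − 77.9)/√(9.76²/7 + 22.2²/19) = 0.429
Welch–Satterthwaite df ≈ 22.92
Two-sided p-value ≈ 0.672
Since p ≈ 0.672 > α = 0.02, fail to reject H0; the evidence is not statistically significant.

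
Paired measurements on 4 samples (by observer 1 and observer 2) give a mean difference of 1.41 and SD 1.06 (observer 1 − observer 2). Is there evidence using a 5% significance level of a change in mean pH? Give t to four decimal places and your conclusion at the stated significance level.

t = 2.6604; fail to reject H0

H0: μ_d = 0; H1: μ_d ≠ 0 (paired t-test on the differences, two-sided).
t = d̄/(s_d/√n) = 1.41/(1.06/√4) = 2.6604
df = n − 1 = 3
Two-sided p-value ≈ 0.076
Since p ≈ 0.076 > α = 0.05, fail to reject H0; the data do not provide sufficient evidence against H0.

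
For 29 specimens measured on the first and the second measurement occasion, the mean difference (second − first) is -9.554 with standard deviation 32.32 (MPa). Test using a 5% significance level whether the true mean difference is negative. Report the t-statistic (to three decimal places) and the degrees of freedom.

H0: μ_d = 0; H1: μ_d < 0 (paired t-test on the differences, left-tailed).
t = d̄/(s_d/√n) = -9.554/(32.32/√29) = -1.592
df = n − 1 = 28
p-value = P(T ≤ -1.592) ≈ 0.0613
Since p ≈ 0.0613 > α = 0.05, fail to reject H0; the data do not provide sufficient evidence against H0.

t = -1.592, df = 28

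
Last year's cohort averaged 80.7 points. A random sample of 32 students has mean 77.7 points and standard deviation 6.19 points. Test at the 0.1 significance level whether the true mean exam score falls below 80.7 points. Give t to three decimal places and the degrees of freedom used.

t = -2.742, df = 31

H0: μ = 80.7; H1: μ < 80.7 (one-sample t-test, left-tailed).
t = (x̄ − μ₀)/(s/√n) = (77.7 − 80.7)/(6.19/√32) = -2.742
df = n − 1 = 31
p-value = P(T ≤ -2.742) ≈ 0.005
Since p ≈ 0.005 < α = 0.1, reject H0; the evidence is statistically significant.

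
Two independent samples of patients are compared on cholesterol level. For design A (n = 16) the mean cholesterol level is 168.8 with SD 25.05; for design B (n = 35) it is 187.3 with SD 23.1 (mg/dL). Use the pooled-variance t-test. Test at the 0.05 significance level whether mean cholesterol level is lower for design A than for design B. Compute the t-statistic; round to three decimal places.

-2.585

Let group 1 = design A, group 2 = design B. H0: μ_1 = μ_2; H1: μ_1 < μ_2 (two-sample pooled-variance t-test, left-tailed).
s_p² = [(16−1)·25.05² + (35−1)·23.1²]/(16+35−2) = 562.353
t = (168.8 − 187.3)/√[562.353·(1/16 + 1/35)] = -2.585
df = n₁ + n₂ − 2 = 49
p-value = P(T ≤ -2.585) ≈ 0.006
Since p ≈ 0.006 < α = 0.05, reject H0; the evidence is statistically significant.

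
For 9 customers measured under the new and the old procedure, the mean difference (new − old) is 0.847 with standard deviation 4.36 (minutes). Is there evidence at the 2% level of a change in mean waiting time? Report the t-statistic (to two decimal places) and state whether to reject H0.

t = 0.58; fail to reject H0

H0: μ_d = 0; H1: μ_d ≠ 0 (paired t-test on the differences, two-sided).
t = d̄/(s_d/√n) = 0.847/(4.36/√9) = 0.58
df = n − 1 = 8
Two-sided p-value ≈ 0.5761
Since p ≈ 0.5761 > α = 0.02, fail to reject H0; the data do not provide sufficient evidence against H0.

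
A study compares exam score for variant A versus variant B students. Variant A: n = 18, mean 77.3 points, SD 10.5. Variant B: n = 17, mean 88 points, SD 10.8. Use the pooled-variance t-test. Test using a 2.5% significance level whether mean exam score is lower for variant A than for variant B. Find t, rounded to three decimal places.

Let group 1 = variant A, group 2 = variant B. H0: μ_1 = μ_2; H1: μ_1 < μ_2 (two-sample pooled-variance t-test, left-tailed).
s_p² = [(18−1)·10.5² + (17−1)·10.8²]/(18+17−2) = 113.348
t = (77.3 − 88)/√[113.348·(1/18 + 1/17)] = -2.972
df = n₁ + n₂ − 2 = 33
p-value = P(T ≤ -2.972) ≈ 0.003
Since p ≈ 0.003 < α = 0.025, reject H0; the data support H1.

-2.972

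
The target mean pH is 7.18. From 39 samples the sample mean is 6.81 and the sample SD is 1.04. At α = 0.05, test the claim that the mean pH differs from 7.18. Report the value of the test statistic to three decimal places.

H0: μ = 7.18; H1: μ ≠ 7.18 (one-sample t-test, two-sided).
t = (x̄ − μ₀)/(s/√n) = (6.81 − 7.18)/(1.04/√39) = -2.222
df = n − 1 = 38
Two-sided p-value ≈ 0.032
Since p ≈ 0.032 < α = 0.05, reject H0; the evidence is statistically significant.

-2.222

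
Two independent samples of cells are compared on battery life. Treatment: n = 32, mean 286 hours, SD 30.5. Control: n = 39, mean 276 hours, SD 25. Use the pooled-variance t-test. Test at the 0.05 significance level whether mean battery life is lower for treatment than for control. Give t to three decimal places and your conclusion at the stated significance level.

Let group 1 = treatment, group 2 = control. H0: μ_1 = μ_2; H1: μ_1 < μ_2 (two-sample pooled-variance t-test, left-tailed).
s_p² = [(32−1)·30.5² + (39−1)·25²]/(32+39−2) = 762.141
t = (286 − 276)/√[762.141·(1/32 + 1/39)] = 1.519
df = n₁ + n₂ − 2 = 69
p-value = P(T ≤ 1.519) ≈ 0.933
Since p ≈ 0.933 > α = 0.05, fail to reject H0; the evidence is not statistically significant.

t = 1.519; fail to reject H0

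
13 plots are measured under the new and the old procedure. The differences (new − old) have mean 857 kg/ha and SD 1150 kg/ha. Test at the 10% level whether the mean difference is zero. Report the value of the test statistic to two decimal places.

2.69

H0: μ_d = 0; H1: μ_d ≠ 0 (paired t-test on the differences, two-sided).
t = d̄/(s_d/√n) = 857/(1150/√13) = 2.69
df = n − 1 = 12
Two-sided p-value ≈ 0.020
Since p ≈ 0.020 < α = 0.1, reject H0; the data support H1.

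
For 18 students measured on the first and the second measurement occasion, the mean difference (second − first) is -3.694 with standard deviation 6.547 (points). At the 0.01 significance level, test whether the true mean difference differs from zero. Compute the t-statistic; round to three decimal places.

-2.394

H0: μ_d = 0; H1: μ_d ≠ 0 (paired t-test on the differences, two-sided).
t = d̄/(s_d/√n) = -3.694/(6.547/√18) = -2.394
df = n − 1 = 17
Two-sided p-value ≈ 0.0285
Since p ≈ 0.0285 > α = 0.01, fail to reject H0; the data do not provide sufficient evidence against H0.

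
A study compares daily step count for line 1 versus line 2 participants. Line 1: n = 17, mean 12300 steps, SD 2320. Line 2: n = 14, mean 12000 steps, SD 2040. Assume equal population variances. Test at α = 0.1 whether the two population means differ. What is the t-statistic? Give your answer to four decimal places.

0.3780

Let group 1 = line 1, group 2 = line 2. H0: μ_1 = μ_2; H1: μ_1 ≠ μ_2 (two-sample pooled-variance t-test, two-sided).
s_p² = [(17−1)·2320² + (14−1)·2040²]/(17+14−2) = 4835140
t = (12300 − 12000)/√[4835140·(1/17 + 1/14)] = 0.3780
df = n₁ + n₂ − 2 = 29
Two-sided p-value ≈ 0.7082
Since p ≈ 0.7082 > α = 0.1, fail to reject H0; the data do not provide sufficient evidence against H0.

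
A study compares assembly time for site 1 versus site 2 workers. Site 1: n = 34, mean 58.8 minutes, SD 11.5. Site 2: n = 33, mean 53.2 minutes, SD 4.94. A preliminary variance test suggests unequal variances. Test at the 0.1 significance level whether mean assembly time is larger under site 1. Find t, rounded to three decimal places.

Let group 1 = site 1, group 2 = site 2. H0: μ_1 = μ_2; H1: μ_1 > μ_2 (Welch's two-sample t-test, right-tailed).
t = (x̄_1 − x̄_2)/√(s_1²/n_1 + s_2²/n_2) = (58.8 − 53.2)/√(11.5²/34 + 4.94²/33) = 2.603
Welch–Satterthwaite df ≈ 45.06
p-value = P(T ≥ 2.603) ≈ 0.0062
Since p ≈ 0.0062 < α = 0.1, reject H0; the evidence is statistically significant.

2.603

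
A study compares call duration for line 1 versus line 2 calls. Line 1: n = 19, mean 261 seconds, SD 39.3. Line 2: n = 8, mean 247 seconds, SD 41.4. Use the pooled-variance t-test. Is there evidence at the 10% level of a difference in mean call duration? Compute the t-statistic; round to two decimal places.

0.83

Let group 1 = line 1, group 2 = line 2. H0: μ_1 = μ_2; H1: μ_1 ≠ μ_2 (two-sample pooled-variance t-test, two-sided).
s_p² = [(19−1)·39.3² + (8−1)·41.4²]/(19+8−2) = 1591.94
t = (261 − 247)/√[1591.94·(1/19 + 1/8)] = 0.83
df = n₁ + n₂ − 2 = 25
Two-sided p-value ≈ 0.413
Since p ≈ 0.413 > α = 0.1, fail to reject H0; the data do not provide sufficient evidence against H0.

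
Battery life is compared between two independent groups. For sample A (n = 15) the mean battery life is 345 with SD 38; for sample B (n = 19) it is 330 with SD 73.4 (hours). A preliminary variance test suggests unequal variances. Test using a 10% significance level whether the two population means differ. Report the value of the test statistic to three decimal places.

0.770

Let group 1 = sample A, group 2 = sample B. H0: μ_1 = μ_2; H1: μ_1 ≠ μ_2 (Welch's two-sample t-test, two-sided).
t = (x̄_1 − x̄_2)/√(s_1²/n_1 + s_2²/n_2) = (345 − 330)/√(38²/15 + 73.4²/19) = 0.770
Welch–Satterthwaite df ≈ 28.13
Two-sided p-value ≈ 0.448
Since p ≈ 0.448 > α = 0.1, fail to reject H0; the data do not provide sufficient evidence against H0.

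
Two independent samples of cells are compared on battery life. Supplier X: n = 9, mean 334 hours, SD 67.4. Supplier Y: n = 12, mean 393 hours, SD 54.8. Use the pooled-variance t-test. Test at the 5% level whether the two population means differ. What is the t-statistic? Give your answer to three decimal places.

Let group 1 = supplier X, group 2 = supplier Y. H0: μ_1 = μ_2; H1: μ_1 ≠ μ_2 (two-sample pooled-variance t-test, two-sided).
s_p² = [(9−1)·67.4² + (12−1)·54.8²]/(9+12−2) = 3651.34
t = (334 − 393)/√[3651.34·(1/9 + 1/12)] = -2.214
df = n₁ + n₂ − 2 = 19
Two-sided p-value ≈ 0.039
Since p ≈ 0.039 < α = 0.05, reject H0; the data support H1.

-2.214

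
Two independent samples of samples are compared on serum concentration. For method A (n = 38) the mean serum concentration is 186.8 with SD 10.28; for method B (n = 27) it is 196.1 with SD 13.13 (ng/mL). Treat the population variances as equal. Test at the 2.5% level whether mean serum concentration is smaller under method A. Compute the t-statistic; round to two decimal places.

-3.20

Let group 1 = method A, group 2 = method B. H0: μ_1 = μ_2; H1: μ_1 < μ_2 (two-sample pooled-variance t-test, left-tailed).
s_p² = [(38−1)·10.28² + (27−1)·13.13²]/(38+27−2) = 133.213
t = (186.8 − 196.1)/√[133.213·(1/38 + 1/27)] = -3.20
df = n₁ + n₂ − 2 = 63
p-value = P(T ≤ -3.20) ≈ 0.0011
Since p ≈ 0.0011 < α = 0.025, reject H0; the evidence is statistically significant.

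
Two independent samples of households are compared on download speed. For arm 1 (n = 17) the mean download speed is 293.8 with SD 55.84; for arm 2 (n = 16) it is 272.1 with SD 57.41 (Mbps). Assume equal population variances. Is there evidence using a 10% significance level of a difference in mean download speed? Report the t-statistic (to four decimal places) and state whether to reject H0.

t = 1.1006; fail to reject H0

Let group 1 = arm 1, group 2 = arm 2. H0: μ_1 = μ_2; H1: μ_1 ≠ μ_2 (two-sample pooled-variance t-test, two-sided).
s_p² = [(17−1)·55.84² + (16−1)·57.41²]/(17+16−2) = 3204.14
t = (293.8 − 272.1)/√[3204.14·(1/17 + 1/16)] = 1.1006
df = n₁ + n₂ − 2 = 31
Two-sided p-value ≈ 0.2795
Since p ≈ 0.2795 > α = 0.1, fail to reject H0; the evidence is not statistically significant.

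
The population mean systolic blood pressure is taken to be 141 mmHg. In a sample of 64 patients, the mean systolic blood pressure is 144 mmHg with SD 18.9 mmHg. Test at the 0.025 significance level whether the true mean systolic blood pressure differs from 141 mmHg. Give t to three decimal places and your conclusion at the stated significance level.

t = 1.270; fail to reject H0

H0: μ = 141; H1: μ ≠ 141 (one-sample t-test, two-sided).
t = (x̄ − μ₀)/(s/√n) = (144 − 141)/(18.9/√64) = 1.270
df = n − 1 = 63
Two-sided p-value ≈ 0.209
Since p ≈ 0.209 > α = 0.025, fail to reject H0; the data do not provide sufficient evidence against H0.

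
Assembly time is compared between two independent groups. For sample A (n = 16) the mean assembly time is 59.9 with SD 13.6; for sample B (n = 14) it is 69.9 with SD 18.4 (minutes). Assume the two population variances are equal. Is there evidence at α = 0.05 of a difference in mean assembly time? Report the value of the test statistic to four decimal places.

Let group 1 = sample A, group 2 = sample B. H0: μ_1 = μ_2; H1: μ_1 ≠ μ_2 (two-sample pooled-variance t-test, two-sided).
s_p² = [(16−1)·13.6² + (14−1)·18.4²]/(16+14−2) = 256.274
t = (59.9 − 69.9)/√[256.274·(1/16 + 1/14)] = -1.7069
df = n₁ + n₂ − 2 = 28
Two-sided p-value ≈ 0.099
Since p ≈ 0.099 > α = 0.05, fail to reject H0; the evidence is not statistically significant.

-1.7069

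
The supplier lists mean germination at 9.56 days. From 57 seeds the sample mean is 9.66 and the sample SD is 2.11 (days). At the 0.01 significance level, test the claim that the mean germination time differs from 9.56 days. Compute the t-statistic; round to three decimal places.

0.358

H0: μ = 9.56; H1: μ ≠ 9.56 (one-sample t-test, two-sided).
t = (x̄ − μ₀)/(s/√n) = (9.66 − 9.56)/(2.11/√57) = 0.358
df = n − 1 = 56
Two-sided p-value ≈ 0.7218
Since p ≈ 0.7218 > α = 0.01, fail to reject H0; the evidence is not statistically significant.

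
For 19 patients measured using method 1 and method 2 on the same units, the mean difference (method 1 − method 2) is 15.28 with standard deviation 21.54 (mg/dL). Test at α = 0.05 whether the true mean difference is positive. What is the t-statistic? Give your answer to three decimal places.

3.092

H0: μ_d = 0; H1: μ_d > 0 (paired t-test on the differences, right-tailed).
t = d̄/(s_d/√n) = 15.28/(21.54/√19) = 3.092
df = n − 1 = 18
p-value = P(T ≥ 3.092) ≈ 0.003
Since p ≈ 0.003 < α = 0.05, reject H0; the data support H1.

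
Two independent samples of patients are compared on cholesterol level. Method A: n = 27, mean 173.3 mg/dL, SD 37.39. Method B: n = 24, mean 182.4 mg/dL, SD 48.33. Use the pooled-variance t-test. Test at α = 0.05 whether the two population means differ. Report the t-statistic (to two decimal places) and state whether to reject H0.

t = -0.76; fail to reject H0

Let group 1 = method A, group 2 = method B. H0: μ_1 = μ_2; H1: μ_1 ≠ μ_2 (two-sample pooled-variance t-test, two-sided).
s_p² = [(27−1)·37.39² + (24−1)·48.33²]/(27+24−2) = 1838.19
t = (173.3 − 182.4)/√[1838.19·(1/27 + 1/24)] = -0.76
df = n₁ + n₂ − 2 = 49
Two-sided p-value ≈ 0.453
Since p ≈ 0.453 > α = 0.05, fail to reject H0; the evidence is not statistically significant.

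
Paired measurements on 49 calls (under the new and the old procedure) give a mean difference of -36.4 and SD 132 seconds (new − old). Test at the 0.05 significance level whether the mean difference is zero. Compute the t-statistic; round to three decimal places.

-1.930

H0: μ_d = 0; H1: μ_d ≠ 0 (paired t-test on the differences, two-sided).
t = d̄/(s_d/√n) = -36.4/(132/√49) = -1.930
df = n − 1 = 48
Two-sided p-value ≈ 0.0595
Since p ≈ 0.0595 > α = 0.05, fail to reject H0; the evidence is not statistically significant.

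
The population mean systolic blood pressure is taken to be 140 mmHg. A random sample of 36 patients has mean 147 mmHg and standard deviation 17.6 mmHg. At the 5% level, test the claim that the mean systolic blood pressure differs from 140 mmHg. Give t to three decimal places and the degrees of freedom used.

H0: μ = 140; H1: μ ≠ 140 (one-sample t-test, two-sided).
t = (x̄ − μ₀)/(s/√n) = (147 − 140)/(17.6/√36) = 2.386
df = n − 1 = 35
Two-sided p-value ≈ 0.023
Since p ≈ 0.023 < α = 0.05, reject H0; the evidence is statistically significant.

t = 2.386, df = 35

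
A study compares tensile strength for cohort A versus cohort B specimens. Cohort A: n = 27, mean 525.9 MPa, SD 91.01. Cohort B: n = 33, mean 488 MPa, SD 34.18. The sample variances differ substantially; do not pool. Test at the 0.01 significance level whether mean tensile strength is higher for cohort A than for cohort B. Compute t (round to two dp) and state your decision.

Let group 1 = cohort A, group 2 = cohort B. H0: μ_1 = μ_2; H1: μ_1 > μ_2 (Welch's two-sample t-test, right-tailed).
t = (x̄_1 − x̄_2)/√(s_1²/n_1 + s_2²/n_2) = (525.9 − 488)/√(91.01²/27 + 34.18²/33) = 2.05
Welch–Satterthwaite df ≈ 32.00
p-value = P(T ≥ 2.05) ≈ 0.0244
Since p ≈ 0.0244 > α = 0.01, fail to reject H0; the data do not provide sufficient evidence against H0.

t = 2.05; fail to reject H0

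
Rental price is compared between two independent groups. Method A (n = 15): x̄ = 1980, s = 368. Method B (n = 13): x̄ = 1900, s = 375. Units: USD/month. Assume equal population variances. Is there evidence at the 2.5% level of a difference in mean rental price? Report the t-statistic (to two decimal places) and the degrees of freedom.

Let group 1 = method A, group 2 = method B. H0: μ_1 = μ_2; H1: μ_1 ≠ μ_2 (two-sample pooled-variance t-test, two-sided).
s_p² = [(15−1)·368² + (13−1)·375²]/(15+13−2) = 137824
t = (1980 − 1900)/√[137824·(1/15 + 1/13)] = 0.57
df = n₁ + n₂ − 2 = 26
Two-sided p-value ≈ 0.574
Since p ≈ 0.574 > α = 0.025, fail to reject H0; the evidence is not statistically significant.

t = 0.57, df = 26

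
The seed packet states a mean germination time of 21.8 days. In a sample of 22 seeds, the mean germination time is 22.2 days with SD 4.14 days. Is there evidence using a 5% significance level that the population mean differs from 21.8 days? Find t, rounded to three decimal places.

H0: μ = 21.8; H1: μ ≠ 21.8 (one-sample t-test, two-sided).
t = (x̄ − μ₀)/(s/√n) = (22.2 − 21.8)/(4.14/√22) = 0.453
df = n − 1 = 21
Two-sided p-value ≈ 0.6551
Since p ≈ 0.6551 > α = 0.05, fail to reject H0; the evidence is not statistically significant.

0.453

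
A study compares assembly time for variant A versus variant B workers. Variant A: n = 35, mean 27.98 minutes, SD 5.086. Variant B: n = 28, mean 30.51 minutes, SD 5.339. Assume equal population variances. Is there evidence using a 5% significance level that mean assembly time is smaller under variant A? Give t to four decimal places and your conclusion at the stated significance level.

t = -1.9191; reject H0

Let group 1 = variant A, group 2 = variant B. H0: μ_1 = μ_2; H1: μ_1 < μ_2 (two-sample pooled-variance t-test, left-tailed).
s_p² = [(35−1)·5.086² + (28−1)·5.339²]/(35+28−2) = 27.0348
t = (27.98 − 30.51)/√[27.0348·(1/35 + 1/28)] = -1.9191
df = n₁ + n₂ − 2 = 61
p-value = P(T ≤ -1.9191) ≈ 0.030
Since p ≈ 0.030 < α = 0.05, reject H0; the data support H1.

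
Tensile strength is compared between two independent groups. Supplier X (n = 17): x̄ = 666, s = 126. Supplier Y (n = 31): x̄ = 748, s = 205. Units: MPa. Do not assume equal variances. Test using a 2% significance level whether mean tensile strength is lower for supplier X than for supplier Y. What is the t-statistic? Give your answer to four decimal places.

-1.7137

Let group 1 = supplier X, group 2 = supplier Y. H0: μ_1 = μ_2; H1: μ_1 < μ_2 (Welch's two-sample t-test, left-tailed).
t = (x̄_1 − x̄_2)/√(s_1²/n_1 + s_2²/n_2) = (666 − 748)/√(126²/17 + 205²/31) = -1.7137
Welch–Satterthwaite df ≈ 45.28
p-value = P(T ≤ -1.7137) ≈ 0.0467
Since p ≈ 0.0467 > α = 0.02, fail to reject H0; the evidence is not statistically significant.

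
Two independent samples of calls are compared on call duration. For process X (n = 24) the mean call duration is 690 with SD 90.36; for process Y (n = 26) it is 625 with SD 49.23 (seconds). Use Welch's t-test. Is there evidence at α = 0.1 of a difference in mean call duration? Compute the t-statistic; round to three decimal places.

3.122

Let group 1 = process X, group 2 = process Y. H0: μ_1 = μ_2; H1: μ_1 ≠ μ_2 (Welch's two-sample t-test, two-sided).
t = (x̄_1 − x̄_2)/√(s_1²/n_1 + s_2²/n_2) = (690 − 625)/√(90.36²/24 + 49.23²/26) = 3.122
Welch–Satterthwaite df ≈ 34.92
Two-sided p-value ≈ 0.0036
Since p ≈ 0.0036 < α = 0.1, reject H0; the data support H1.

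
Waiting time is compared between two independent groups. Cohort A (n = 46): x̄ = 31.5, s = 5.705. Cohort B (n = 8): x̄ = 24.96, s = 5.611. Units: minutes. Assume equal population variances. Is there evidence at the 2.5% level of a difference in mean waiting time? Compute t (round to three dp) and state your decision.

t = 2.999; reject H0

Let group 1 = cohort A, group 2 = cohort B. H0: μ_1 = μ_2; H1: μ_1 ≠ μ_2 (two-sample pooled-variance t-test, two-sided).
s_p² = [(46−1)·5.705² + (8−1)·5.611²]/(46+8−2) = 32.4038
t = (31.5 − 24.96)/√[32.4038·(1/46 + 1/8)] = 2.999
df = n₁ + n₂ − 2 = 52
Two-sided p-value ≈ 0.0041
Since p ≈ 0.0041 < α = 0.025, reject H0; the data support H1.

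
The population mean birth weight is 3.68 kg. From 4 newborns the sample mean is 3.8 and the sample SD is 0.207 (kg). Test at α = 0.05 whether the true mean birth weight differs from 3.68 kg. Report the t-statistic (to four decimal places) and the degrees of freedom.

t = 1.1594, df = 3

H0: μ = 3.68; H1: μ ≠ 3.68 (one-sample t-test, two-sided).
t = (x̄ − μ₀)/(s/√n) = (3.8 − 3.68)/(0.207/√4) = 1.1594
df = n − 1 = 3
Two-sided p-value ≈ 0.3302
Since p ≈ 0.3302 > α = 0.05, fail to reject H0; the data do not provide sufficient evidence against H0.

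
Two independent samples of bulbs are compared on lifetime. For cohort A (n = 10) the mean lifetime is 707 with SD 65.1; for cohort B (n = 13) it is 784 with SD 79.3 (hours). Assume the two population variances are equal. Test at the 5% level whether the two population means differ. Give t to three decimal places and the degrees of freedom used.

Let group 1 = cohort A, group 2 = cohort B. H0: μ_1 = μ_2; H1: μ_1 ≠ μ_2 (two-sample pooled-variance t-test, two-sided).
s_p² = [(10−1)·65.1² + (13−1)·79.3²]/(10+13−2) = 5409.71
t = (707 − 784)/√[5409.71·(1/10 + 1/13)] = -2.489
df = n₁ + n₂ − 2 = 21
Two-sided p-value ≈ 0.0213
Since p ≈ 0.0213 < α = 0.05, reject H0; the evidence is statistically significant.

t = -2.489, df = 21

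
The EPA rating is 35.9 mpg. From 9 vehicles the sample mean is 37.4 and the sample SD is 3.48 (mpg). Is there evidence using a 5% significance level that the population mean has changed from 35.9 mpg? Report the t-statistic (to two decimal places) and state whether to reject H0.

H0: μ = 35.9; H1: μ ≠ 35.9 (one-sample t-test, two-sided).
t = (x̄ − μ₀)/(s/√n) = (37.4 − 35.9)/(3.48/√9) = 1.29
df = n − 1 = 8
Two-sided p-value ≈ 0.232
Since p ≈ 0.232 > α = 0.05, fail to reject H0; the evidence is not statistically significant.

t = 1.29; fail to reject H0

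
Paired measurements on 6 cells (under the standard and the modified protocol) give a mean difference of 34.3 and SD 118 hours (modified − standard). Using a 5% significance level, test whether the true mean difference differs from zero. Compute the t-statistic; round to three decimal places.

H0: μ_d = 0; H1: μ_d ≠ 0 (paired t-test on the differences, two-sided).
t = d̄/(s_d/√n) = 34.3/(118/√6) = 0.712
df = n − 1 = 5
Two-sided p-value ≈ 0.5083
Since p ≈ 0.5083 > α = 0.05, fail to reject H0; the data do not provide sufficient evidence against H0.

0.712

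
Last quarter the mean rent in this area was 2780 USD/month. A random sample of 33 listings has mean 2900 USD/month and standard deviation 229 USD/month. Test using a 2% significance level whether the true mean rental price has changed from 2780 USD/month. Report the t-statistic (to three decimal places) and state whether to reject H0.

H0: μ = 2780; H1: μ ≠ 2780 (one-sample t-test, two-sided).
t = (x̄ − μ₀)/(s/√n) = (2900 − 2780)/(229/√33) = 3.010
df = n − 1 = 32
Two-sided p-value ≈ 0.0051
Since p ≈ 0.0051 < α = 0.02, reject H0; the data support H1.

t = 3.010; reject H0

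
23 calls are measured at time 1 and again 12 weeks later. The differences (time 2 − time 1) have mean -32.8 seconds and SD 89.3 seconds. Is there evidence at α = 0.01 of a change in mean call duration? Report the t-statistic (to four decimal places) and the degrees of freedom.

t = -1.7615, df = 22

H0: μ_d = 0; H1: μ_d ≠ 0 (paired t-test on the differences, two-sided).
t = d̄/(s_d/√n) = -32.8/(89.3/√23) = -1.7615
df = n − 1 = 22
Two-sided p-value ≈ 0.0920
Since p ≈ 0.0920 > α = 0.01, fail to reject H0; the evidence is not statistically significant.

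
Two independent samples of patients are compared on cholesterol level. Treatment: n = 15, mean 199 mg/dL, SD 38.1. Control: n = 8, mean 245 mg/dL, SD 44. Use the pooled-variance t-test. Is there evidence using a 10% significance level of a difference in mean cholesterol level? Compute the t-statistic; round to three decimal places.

Let group 1 = treatment, group 2 = control. H0: μ_1 = μ_2; H1: μ_1 ≠ μ_2 (two-sample pooled-variance t-test, two-sided).
s_p² = [(15−1)·38.1² + (8−1)·44²]/(15+8−2) = 1613.07
t = (199 − 245)/√[1613.07·(1/15 + 1/8)] = -2.616
df = n₁ + n₂ − 2 = 21
Two-sided p-value ≈ 0.0161
Since p ≈ 0.0161 < α = 0.1, reject H0; the evidence is statistically significant.

-2.616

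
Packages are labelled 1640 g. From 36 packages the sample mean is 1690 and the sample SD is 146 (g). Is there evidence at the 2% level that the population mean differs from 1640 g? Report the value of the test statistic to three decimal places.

H0: μ = 1640; H1: μ ≠ 1640 (one-sample t-test, two-sided).
t = (x̄ − μ₀)/(s/√n) = (1690 − 1640)/(146/√36) = 2.055
df = n − 1 = 35
Two-sided p-value ≈ 0.0474
Since p ≈ 0.0474 > α = 0.02, fail to reject H0; the evidence is not statistically significant.

2.055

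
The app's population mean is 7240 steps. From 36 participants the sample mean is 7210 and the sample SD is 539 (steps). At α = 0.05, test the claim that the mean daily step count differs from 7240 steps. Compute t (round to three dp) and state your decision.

t = -0.334; fail to reject H0

H0: μ = 7240; H1: μ ≠ 7240 (one-sample t-test, two-sided).
t = (x̄ − μ₀)/(s/√n) = (7210 − 7240)/(539/√36) = -0.334
df = n − 1 = 35
Two-sided p-value ≈ 0.7404
Since p ≈ 0.7404 > α = 0.05, fail to reject H0; the data do not provide sufficient evidence against H0.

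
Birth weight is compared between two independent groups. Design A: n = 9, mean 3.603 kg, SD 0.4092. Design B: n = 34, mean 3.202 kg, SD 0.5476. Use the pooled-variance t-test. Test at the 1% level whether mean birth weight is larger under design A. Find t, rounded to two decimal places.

Let group 1 = design A, group 2 = design B. H0: μ_1 = μ_2; H1: μ_1 > μ_2 (two-sample pooled-variance t-test, right-tailed).
s_p² = [(9−1)·0.4092² + (34−1)·0.5476²]/(9+34−2) = 0.274027
t = (3.603 − 3.202)/√[0.274027·(1/9 + 1/34)] = 2.04
df = n₁ + n₂ − 2 = 41
p-value = P(T ≥ 2.04) ≈ 0.0237
Since p ≈ 0.0237 > α = 0.01, fail to reject H0; the data do not provide sufficient evidence against H0.

2.04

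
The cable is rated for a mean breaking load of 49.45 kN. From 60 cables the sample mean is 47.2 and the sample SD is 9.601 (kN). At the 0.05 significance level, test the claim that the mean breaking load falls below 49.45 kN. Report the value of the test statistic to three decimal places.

-1.815

H0: μ = 49.45; H1: μ < 49.45 (one-sample t-test, left-tailed).
t = (x̄ − μ₀)/(s/√n) = (47.2 − 49.45)/(9.601/√60) = -1.815
df = n − 1 = 59
p-value = P(T ≤ -1.815) ≈ 0.037
Since p ≈ 0.037 < α = 0.05, reject H0; the data support H1.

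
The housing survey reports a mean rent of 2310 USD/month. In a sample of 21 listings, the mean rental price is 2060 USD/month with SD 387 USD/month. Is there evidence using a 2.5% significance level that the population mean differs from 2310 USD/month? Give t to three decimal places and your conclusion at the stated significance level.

t = -2.960; reject H0

H0: μ = 2310; H1: μ ≠ 2310 (one-sample t-test, two-sided).
t = (x̄ − μ₀)/(s/√n) = (2060 − 2310)/(387/√21) = -2.960
df = n − 1 = 20
Two-sided p-value ≈ 0.0077
Since p ≈ 0.0077 < α = 0.025, reject H0; the evidence is statistically significant.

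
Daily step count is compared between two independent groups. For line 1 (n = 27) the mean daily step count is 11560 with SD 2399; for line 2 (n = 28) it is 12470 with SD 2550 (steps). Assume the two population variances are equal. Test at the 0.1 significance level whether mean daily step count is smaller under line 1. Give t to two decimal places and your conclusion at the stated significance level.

Let group 1 = line 1, group 2 = line 2. H0: μ_1 = μ_2; H1: μ_1 < μ_2 (two-sample pooled-variance t-test, left-tailed).
s_p² = [(27−1)·2399² + (28−1)·2550²]/(27+28−2) = 6135900
t = (11560 − 12470)/√[6135900·(1/27 + 1/28)] = -1.36
df = n₁ + n₂ − 2 = 53
p-value = P(T ≤ -1.36) ≈ 0.089
Since p ≈ 0.089 < α = 0.1, reject H0; the data support H1.

t = -1.36; reject H0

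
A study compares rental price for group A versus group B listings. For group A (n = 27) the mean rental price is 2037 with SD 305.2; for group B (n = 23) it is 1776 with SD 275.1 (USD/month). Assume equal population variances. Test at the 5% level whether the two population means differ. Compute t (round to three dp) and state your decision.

Let group 1 = group A, group 2 = group B. H0: μ_1 = μ_2; H1: μ_1 ≠ μ_2 (two-sample pooled-variance t-test, two-sided).
s_p² = [(27−1)·305.2² + (23−1)·275.1²]/(27+23−2) = 85141.3
t = (2037 − 1776)/√[85141.3·(1/27 + 1/23)] = 3.152
df = n₁ + n₂ − 2 = 48
Two-sided p-value ≈ 0.003
Since p ≈ 0.003 < α = 0.05, reject H0; the evidence is statistically significant.

t = 3.152; reject H0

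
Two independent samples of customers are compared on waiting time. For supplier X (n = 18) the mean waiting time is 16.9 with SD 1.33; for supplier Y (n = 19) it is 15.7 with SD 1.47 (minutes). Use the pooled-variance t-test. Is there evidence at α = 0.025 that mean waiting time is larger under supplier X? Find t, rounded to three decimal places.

Let group 1 = supplier X, group 2 = supplier Y. H0: μ_1 = μ_2; H1: μ_1 > μ_2 (two-sample pooled-variance t-test, right-tailed).
s_p² = [(18−1)·1.33² + (19−1)·1.47²]/(18+19−2) = 1.9705
t = (16.9 − 15.7)/√[1.9705·(1/18 + 1/19)] = 2.599
df = n₁ + n₂ − 2 = 35
p-value = P(T ≥ 2.599) ≈ 0.007
Since p ≈ 0.007 < α = 0.025, reject H0; the evidence is statistically significant.

2.599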